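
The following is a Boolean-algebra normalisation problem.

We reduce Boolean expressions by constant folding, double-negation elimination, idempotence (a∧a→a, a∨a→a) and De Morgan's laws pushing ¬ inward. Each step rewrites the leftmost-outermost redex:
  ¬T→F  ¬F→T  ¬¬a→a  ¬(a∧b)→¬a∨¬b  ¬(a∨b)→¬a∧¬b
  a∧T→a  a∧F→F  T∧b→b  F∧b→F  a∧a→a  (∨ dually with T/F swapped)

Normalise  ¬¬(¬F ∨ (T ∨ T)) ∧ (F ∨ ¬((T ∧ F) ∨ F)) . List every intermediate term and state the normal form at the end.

Answer: normal form = T  (in 11 steps)

Derivation:
  start: ¬¬(¬F ∨ (T ∨ T)) ∧ (F ∨ ¬((T ∧ F) ∨ F))
  step 1: (¬F ∨ (T ∨ T)) ∧ (F ∨ ¬((T ∧ F) ∨ F))
  step 2: (T ∨ (T ∨ T)) ∧ (F ∨ ¬((T ∧ F) ∨ F))
  step 3: T ∧ (F ∨ ¬((T ∧ F) ∨ F))
  step 4: F ∨ ¬((T ∧ F) ∨ F)
  step 5: ¬((T ∧ F) ∨ F)
  step 6: ¬(T ∧ F) ∧ ¬F
  step 7: (¬T ∨ ¬F) ∧ ¬F
  step 8: (F ∨ ¬F) ∧ ¬F
  step 9: ¬F ∧ ¬F
  step 10: ¬F
  step 11: T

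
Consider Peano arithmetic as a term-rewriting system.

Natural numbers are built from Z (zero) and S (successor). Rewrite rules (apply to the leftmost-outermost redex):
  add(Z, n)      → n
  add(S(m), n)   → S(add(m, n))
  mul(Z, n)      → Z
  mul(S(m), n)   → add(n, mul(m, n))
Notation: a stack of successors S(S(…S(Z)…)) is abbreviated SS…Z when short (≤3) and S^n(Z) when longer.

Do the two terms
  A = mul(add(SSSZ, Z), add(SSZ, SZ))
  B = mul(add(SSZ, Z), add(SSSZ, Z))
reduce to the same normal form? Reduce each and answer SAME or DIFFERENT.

Answer: DIFFERENT — A ⇓ S^9(Z), B ⇓ S^6(Z)

Derivation:
Term A:
  start: mul(add(SSSZ, Z), add(SSZ, SZ))
  →1  mul(S(add(SSZ, Z)), add(SSZ, SZ))
  →2  add(add(SSZ, SZ), mul(add(SSZ, Z), add(SSZ, SZ)))
  →3  add(S(add(SZ, SZ)), mul(add(SSZ, Z), add(SSZ, SZ)))
  →4  S(add(add(SZ, SZ), mul(add(SSZ, Z), add(SSZ, SZ))))
  →5  S(add(S(add(Z, SZ)), mul(add(SSZ, Z), add(SSZ, SZ))))
  →6  S(S(add(add(Z, SZ), mul(add(SSZ, Z), add(SSZ, SZ)))))
  →7  S(S(add(SZ, mul(add(SSZ, Z), add(SSZ, SZ)))))
  →8  S(S(S(add(Z, mul(add(SSZ, Z), add(SSZ, SZ))))))
  →9  S(S(S(mul(add(SSZ, Z), add(SSZ, SZ)))))
  →10  S(S(S(mul(S(add(SZ, Z)), add(SSZ, SZ)))))
  →11  S(S(S(add(add(SSZ, SZ), mul(add(SZ, Z), add(SSZ, SZ))))))
  →12  S(S(S(add(S(add(SZ, SZ)), mul(add(SZ, Z), add(SSZ, SZ))))))
  →13  S(S(S(S(add(add(SZ, SZ), mul(add(SZ, Z), add(SSZ, SZ)))))))
  →14  S(S(S(S(add(S(add(Z, SZ)), mul(add(SZ, Z), add(SSZ, SZ)))))))
  →15  S(S(S(S(S(add(add(Z, SZ), mul(add(SZ, Z), add(SSZ, SZ))))))))
  →16  S(S(S(S(S(add(SZ, mul(add(SZ, Z), add(SSZ, SZ))))))))
  →17  S(S(S(S(S(S(add(Z, mul(add(SZ, Z), add(SSZ, SZ)))))))))
  →18  S(S(S(S(S(S(mul(add(SZ, Z), add(SSZ, SZ))))))))
  →19  S(S(S(S(S(S(mul(S(add(Z, Z)), add(SSZ, SZ))))))))
  →20  S(S(S(S(S(S(add(add(SSZ, SZ), mul(add(Z, Z), add(SSZ, SZ)))))))))
  →21  S(S(S(S(S(S(add(S(add(SZ, SZ)), mul(add(Z, Z), add(SSZ, SZ)))))))))
  →22  S(S(S(S(S(S(S(add(add(SZ, SZ), mul(add(Z, Z), add(SSZ, SZ))))))))))
  →23  S(S(S(S(S(S(S(add(S(add(Z, SZ)), mul(add(Z, Z), add(SSZ, SZ))))))))))
  →24  S(S(S(S(S(S(S(S(add(add(Z, SZ), mul(add(Z, Z), add(SSZ, SZ)))))))))))
  →25  S(S(S(S(S(S(S(S(add(SZ, mul(add(Z, Z), add(SSZ, SZ)))))))))))
  →26  S(S(S(S(S(S(S(S(S(add(Z, mul(add(Z, Z), add(SSZ, SZ))))))))))))
  →27  S(S(S(S(S(S(S(S(S(mul(add(Z, Z), add(SSZ, SZ)))))))))))
  →28  S(S(S(S(S(S(S(S(S(mul(Z, add(SSZ, SZ)))))))))))
  →29  S^9(Z)

Term B:
  start: mul(add(SSZ, Z), add(SSSZ, Z))
  →1  mul(S(add(SZ, Z)), add(SSSZ, Z))
  →2  add(add(SSSZ, Z), mul(add(SZ, Z), add(SSSZ, Z)))
  →3  add(S(add(SSZ, Z)), mul(add(SZ, Z), add(SSSZ, Z)))
  →4  S(add(add(SSZ, Z), mul(add(SZ, Z), add(SSSZ, Z))))
  →5  S(add(S(add(SZ, Z)), mul(add(SZ, Z), add(SSSZ, Z))))
  →6  S(S(add(add(SZ, Z), mul(add(SZ, Z), add(SSSZ, Z)))))
  →7  S(S(add(S(add(Z, Z)), mul(add(SZ, Z), add(SSSZ, Z)))))
  →8  S(S(S(add(add(Z, Z), mul(add(SZ, Z), add(SSSZ, Z))))))
  →9  S(S(S(add(Z, mul(add(SZ, Z), add(SSSZ, Z))))))
  →10  S(S(S(mul(add(SZ, Z), add(SSSZ, Z)))))
  →11  S(S(S(mul(S(add(Z, Z)), add(SSSZ, Z)))))
  →12  S(S(S(add(add(SSSZ, Z), mul(add(Z, Z), add(SSSZ, Z))))))
  →13  S(S(S(add(S(add(SSZ, Z)), mul(add(Z, Z), add(SSSZ, Z))))))
  →14  S(S(S(S(add(add(SSZ, Z), mul(add(Z, Z), add(SSSZ, Z)))))))
  →15  S(S(S(S(add(S(add(SZ, Z)), mul(add(Z, Z), add(SSSZ, Z)))))))
  →16  S(S(S(S(S(add(add(SZ, Z), mul(add(Z, Z), add(SSSZ, Z))))))))
  →17  S(S(S(S(S(add(S(add(Z, Z)), mul(add(Z, Z), add(SSSZ, Z))))))))
  →18  S(S(S(S(S(S(add(add(Z, Z), mul(add(Z, Z), add(SSSZ, Z)))))))))
  →19  S(S(S(S(S(S(add(Z, mul(add(Z, Z), add(SSSZ, Z)))))))))
  →20  S(S(S(S(S(S(mul(add(Z, Z), add(SSSZ, Z))))))))
  →21  S(S(S(S(S(S(mul(Z, add(SSSZ, Z))))))))
  →22  S^6(Z)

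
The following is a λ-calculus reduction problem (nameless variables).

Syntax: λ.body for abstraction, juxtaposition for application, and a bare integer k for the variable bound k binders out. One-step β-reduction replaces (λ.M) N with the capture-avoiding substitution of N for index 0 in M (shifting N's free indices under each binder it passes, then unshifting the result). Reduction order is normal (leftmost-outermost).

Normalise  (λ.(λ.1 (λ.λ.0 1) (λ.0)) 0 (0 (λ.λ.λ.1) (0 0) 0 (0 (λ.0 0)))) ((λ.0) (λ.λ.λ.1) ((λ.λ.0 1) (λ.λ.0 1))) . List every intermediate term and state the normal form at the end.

  start: (λ.(λ.1 (λ.λ.0 1) (λ.0)) 0 (0 (λ.λ.λ.1) (0 0) 0 (0 (λ.0 0)))) ((λ.0) (λ.λ.λ.1) ((λ.λ.0 1) (λ.λ.0 1)))
  →1  (λ.(λ.0) (λ.λ.λ.1) ((λ.λ.0 1) (λ.λ.0 1)) (λ.λ.0 1) (λ.0)) ((λ.0) (λ.λ.λ.1) ((λ.λ.0 1) (λ.λ.0 1))) ((λ.0) (λ.λ.λ.1) ((λ.λ.0 1) (λ.λ.0 1)) (λ.λ.λ.1) ((λ.0) (λ.λ.λ.1) ((λ.λ.0 1) (λ.λ.0 1)) ((λ.0) (λ.λ.λ.1) ((λ.λ.0 1) (λ.λ.0 1)))) ((λ.0) (λ.λ.λ.1) ((λ.λ.0 1) (λ.λ.0 1))) ((λ.0) (λ.λ.λ.1) ((λ.λ.0 1) (λ.λ.0 1)) (λ.0 0)))
  →2  (λ.0) (λ.λ.λ.1) ((λ.λ.0 1) (λ.λ.0 1)) (λ.λ.0 1) (λ.0) ((λ.0) (λ.λ.λ.1) ((λ.λ.0 1) (λ.λ.0 1)) (λ.λ.λ.1) ((λ.0) (λ.λ.λ.1) ((λ.λ.0 1) (λ.λ.0 1)) ((λ.0) (λ.λ.λ.1) ((λ.λ.0 1) (λ.λ.0 1)))) ((λ.0) (λ.λ.λ.1) ((λ.λ.0 1) (λ.λ.0 1))) ((λ.0) (λ.λ.λ.1) ((λ.λ.0 1) (λ.λ.0 1)) (λ.0 0)))
  →3  (λ.λ.λ.1) ((λ.λ.0 1) (λ.λ.0 1)) (λ.λ.0 1) (λ.0) ((λ.0) (λ.λ.λ.1) ((λ.λ.0 1) (λ.λ.0 1)) (λ.λ.λ.1) ((λ.0) (λ.λ.λ.1) ((λ.λ.0 1) (λ.λ.0 1)) ((λ.0) (λ.λ.λ.1) ((λ.λ.0 1) (λ.λ.0 1)))) ((λ.0) (λ.λ.λ.1) ((λ.λ.0 1) (λ.λ.0 1))) ((λ.0) (λ.λ.λ.1) ((λ.λ.0 1) (λ.λ.0 1)) (λ.0 0)))
  →4  (λ.λ.1) (λ.λ.0 1) (λ.0) ((λ.0) (λ.λ.λ.1) ((λ.λ.0 1) (λ.λ.0 1)) (λ.λ.λ.1) ((λ.0) (λ.λ.λ.1) ((λ.λ.0 1) (λ.λ.0 1)) ((λ.0) (λ.λ.λ.1) ((λ.λ.0 1) (λ.λ.0 1)))) ((λ.0) (λ.λ.λ.1) ((λ.λ.0 1) (λ.λ.0 1))) ((λ.0) (λ.λ.λ.1) ((λ.λ.0 1) (λ.λ.0 1)) (λ.0 0)))
  →5  (λ.λ.λ.0 1) (λ.0) ((λ.0) (λ.λ.λ.1) ((λ.λ.0 1) (λ.λ.0 1)) (λ.λ.λ.1) ((λ.0) (λ.λ.λ.1) ((λ.λ.0 1) (λ.λ.0 1)) ((λ.0) (λ.λ.λ.1) ((λ.λ.0 1) (λ.λ.0 1)))) ((λ.0) (λ.λ.λ.1) ((λ.λ.0 1) (λ.λ.0 1))) ((λ.0) (λ.λ.λ.1) ((λ.λ.0 1) (λ.λ.0 1)) (λ.0 0)))
  →6  (λ.λ.0 1) ((λ.0) (λ.λ.λ.1) ((λ.λ.0 1) (λ.λ.0 1)) (λ.λ.λ.1) ((λ.0) (λ.λ.λ.1) ((λ.λ.0 1) (λ.λ.0 1)) ((λ.0) (λ.λ.λ.1) ((λ.λ.0 1) (λ.λ.0 1)))) ((λ.0) (λ.λ.λ.1) ((λ.λ.0 1) (λ.λ.0 1))) ((λ.0) (λ.λ.λ.1) ((λ.λ.0 1) (λ.λ.0 1)) (λ.0 0)))
  →7  λ.0 ((λ.0) (λ.λ.λ.1) ((λ.λ.0 1) (λ.λ.0 1)) (λ.λ.λ.1) ((λ.0) (λ.λ.λ.1) ((λ.λ.0 1) (λ.λ.0 1)) ((λ.0) (λ.λ.λ.1) ((λ.λ.0 1) (λ.λ.0 1)))) ((λ.0) (λ.λ.λ.1) ((λ.λ.0 1) (λ.λ.0 1))) ((λ.0) (λ.λ.λ.1) ((λ.λ.0 1) (λ.λ.0 1)) (λ.0 0)))
  →8  λ.0 ((λ.λ.λ.1) ((λ.λ.0 1) (λ.λ.0 1)) (λ.λ.λ.1) ((λ.0) (λ.λ.λ.1) ((λ.λ.0 1) (λ.λ.0 1)) ((λ.0) (λ.λ.λ.1) ((λ.λ.0 1) (λ.λ.0 1)))) ((λ.0) (λ.λ.λ.1) ((λ.λ.0 1) (λ.λ.0 1))) ((λ.0) (λ.λ.λ.1) ((λ.λ.0 1) (λ.λ.0 1)) (λ.0 0)))
  →9  λ.0 ((λ.λ.1) (λ.λ.λ.1) ((λ.0) (λ.λ.λ.1) ((λ.λ.0 1) (λ.λ.0 1)) ((λ.0) (λ.λ.λ.1) ((λ.λ.0 1) (λ.λ.0 1)))) ((λ.0) (λ.λ.λ.1) ((λ.λ.0 1) (λ.λ.0 1))) ((λ.0) (λ.λ.λ.1) ((λ.λ.0 1) (λ.λ.0 1)) (λ.0 0)))
  →10  λ.0 ((λ.λ.λ.λ.1) ((λ.0) (λ.λ.λ.1) ((λ.λ.0 1) (λ.λ.0 1)) ((λ.0) (λ.λ.λ.1) ((λ.λ.0 1) (λ.λ.0 1)))) ((λ.0) (λ.λ.λ.1) ((λ.λ.0 1) (λ.λ.0 1))) ((λ.0) (λ.λ.λ.1) ((λ.λ.0 1) (λ.λ.0 1)) (λ.0 0)))
  →11  λ.0 ((λ.λ.λ.1) ((λ.0) (λ.λ.λ.1) ((λ.λ.0 1) (λ.λ.0 1))) ((λ.0) (λ.λ.λ.1) ((λ.λ.0 1) (λ.λ.0 1)) (λ.0 0)))
  →12  λ.0 ((λ.λ.1) ((λ.0) (λ.λ.λ.1) ((λ.λ.0 1) (λ.λ.0 1)) (λ.0 0)))
  →13  λ.0 (λ.(λ.0) (λ.λ.λ.1) ((λ.λ.0 1) (λ.λ.0 1)) (λ.0 0))
  →14  λ.0 (λ.(λ.λ.λ.1) ((λ.λ.0 1) (λ.λ.0 1)) (λ.0 0))
  →15  λ.0 (λ.(λ.λ.1) (λ.0 0))
  →16  λ.0 (λ.λ.λ.0 0)

Answer: normal form = λ.0 (λ.λ.λ.0 0)  (in 16 steps)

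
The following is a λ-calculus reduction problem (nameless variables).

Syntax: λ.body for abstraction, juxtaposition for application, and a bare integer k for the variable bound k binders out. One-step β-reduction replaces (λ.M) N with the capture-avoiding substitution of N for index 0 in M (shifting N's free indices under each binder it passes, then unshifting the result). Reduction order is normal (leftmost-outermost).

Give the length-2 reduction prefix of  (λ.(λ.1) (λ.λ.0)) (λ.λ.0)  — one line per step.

Answer: after 2 steps: λ.λ.0

Reduction:
  start: (λ.(λ.1) (λ.λ.0)) (λ.λ.0)
  step 1: (λ.λ.λ.0) (λ.λ.0)
  step 2: λ.λ.0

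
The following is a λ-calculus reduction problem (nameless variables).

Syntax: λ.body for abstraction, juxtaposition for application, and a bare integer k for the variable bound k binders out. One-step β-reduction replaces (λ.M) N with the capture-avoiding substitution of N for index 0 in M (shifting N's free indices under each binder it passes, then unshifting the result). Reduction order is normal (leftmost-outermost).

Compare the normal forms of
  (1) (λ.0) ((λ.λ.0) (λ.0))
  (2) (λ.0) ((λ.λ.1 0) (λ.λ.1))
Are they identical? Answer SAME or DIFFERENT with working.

Answer: DIFFERENT — A ⇓ λ.0, B ⇓ λ.λ.1

Derivation:
Term A:
  start: (λ.0) ((λ.λ.0) (λ.0))
  step 1: (λ.λ.0) (λ.0)
  step 2: λ.0

Term B:
  start: (λ.0) ((λ.λ.1 0) (λ.λ.1))
  step 1: (λ.λ.1 0) (λ.λ.1)
  step 2: λ.(λ.λ.1) 0
  step 3: λ.λ.1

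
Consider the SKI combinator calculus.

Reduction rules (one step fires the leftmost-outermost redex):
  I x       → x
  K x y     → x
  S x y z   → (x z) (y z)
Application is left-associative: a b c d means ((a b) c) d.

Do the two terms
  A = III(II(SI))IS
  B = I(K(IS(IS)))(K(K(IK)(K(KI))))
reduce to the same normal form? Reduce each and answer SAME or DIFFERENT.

Answer: SAME — A ⇓ SS, B ⇓ SS

Derivation:
Term A:
  start: III(II(SI))IS
  [1] II(II(SI))IS
  [2] I(II(SI))IS
  [3] II(SI)IS
  [4] I(SI)IS
  [5] SIIS
  [6] IS(IS)
  [7] S(IS)
  [8] SS

Term B:
  start: I(K(IS(IS)))(K(K(IK)(K(KI))))
  [1] K(IS(IS))(K(K(IK)(K(KI))))
  [2] IS(IS)
  [3] S(IS)
  [4] SS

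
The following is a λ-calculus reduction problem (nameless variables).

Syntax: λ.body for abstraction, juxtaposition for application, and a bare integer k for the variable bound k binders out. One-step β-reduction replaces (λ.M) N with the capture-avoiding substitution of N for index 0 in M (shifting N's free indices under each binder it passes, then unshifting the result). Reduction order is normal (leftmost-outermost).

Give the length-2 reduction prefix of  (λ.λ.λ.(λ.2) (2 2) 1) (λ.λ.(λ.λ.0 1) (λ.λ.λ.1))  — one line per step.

  start: (λ.λ.λ.(λ.2) (2 2) 1) (λ.λ.(λ.λ.0 1) (λ.λ.λ.1))
  →1  λ.λ.(λ.2) ((λ.λ.(λ.λ.0 1) (λ.λ.λ.1)) (λ.λ.(λ.λ.0 1) (λ.λ.λ.1))) 1
  →2  λ.λ.1 1

Answer: after 2 steps: λ.λ.1 1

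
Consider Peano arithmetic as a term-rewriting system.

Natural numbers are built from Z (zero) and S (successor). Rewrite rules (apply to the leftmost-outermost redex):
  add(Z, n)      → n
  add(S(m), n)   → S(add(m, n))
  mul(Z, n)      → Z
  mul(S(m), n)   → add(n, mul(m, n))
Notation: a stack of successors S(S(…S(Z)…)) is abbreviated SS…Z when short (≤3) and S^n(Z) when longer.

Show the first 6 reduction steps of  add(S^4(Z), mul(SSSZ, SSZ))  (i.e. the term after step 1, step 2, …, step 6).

  start: add(S^4(Z), mul(SSSZ, SSZ))
  step 1: S(add(SSSZ, mul(SSSZ, SSZ)))
  step 2: S(S(add(SSZ, mul(SSSZ, SSZ))))
  step 3: S(S(S(add(SZ, mul(SSSZ, SSZ)))))
  step 4: S(S(S(S(add(Z, mul(SSSZ, SSZ))))))
  step 5: S(S(S(S(mul(SSSZ, SSZ)))))
  step 6: S(S(S(S(add(SSZ, mul(SSZ, SSZ))))))

Answer: after 6 steps: S(S(S(S(add(SSZ, mul(SSZ, SSZ))))))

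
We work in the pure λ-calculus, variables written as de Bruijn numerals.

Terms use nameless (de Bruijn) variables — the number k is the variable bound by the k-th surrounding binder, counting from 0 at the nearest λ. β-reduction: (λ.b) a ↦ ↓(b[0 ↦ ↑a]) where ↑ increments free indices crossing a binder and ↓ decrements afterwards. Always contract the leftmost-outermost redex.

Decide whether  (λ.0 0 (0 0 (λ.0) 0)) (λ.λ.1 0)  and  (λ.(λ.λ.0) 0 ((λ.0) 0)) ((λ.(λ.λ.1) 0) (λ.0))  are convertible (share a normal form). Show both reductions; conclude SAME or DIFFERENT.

Answer: DIFFERENT — A ⇓ λ.λ.1 0, B ⇓ λ.λ.0

Derivation:
Term A:
  start: (λ.0 0 (0 0 (λ.0) 0)) (λ.λ.1 0)
  step 1: (λ.λ.1 0) (λ.λ.1 0) ((λ.λ.1 0) (λ.λ.1 0) (λ.0) (λ.λ.1 0))
  step 2: (λ.(λ.λ.1 0) 0) ((λ.λ.1 0) (λ.λ.1 0) (λ.0) (λ.λ.1 0))
  step 3: (λ.λ.1 0) ((λ.λ.1 0) (λ.λ.1 0) (λ.0) (λ.λ.1 0))
  step 4: λ.(λ.λ.1 0) (λ.λ.1 0) (λ.0) (λ.λ.1 0) 0
  step 5: λ.(λ.(λ.λ.1 0) 0) (λ.0) (λ.λ.1 0) 0
  step 6: λ.(λ.λ.1 0) (λ.0) (λ.λ.1 0) 0
  step 7: λ.(λ.(λ.0) 0) (λ.λ.1 0) 0
  step 8: λ.(λ.0) (λ.λ.1 0) 0
  step 9: λ.(λ.λ.1 0) 0
  step 10: λ.λ.1 0

Term B:
  start: (λ.(λ.λ.0) 0 ((λ.0) 0)) ((λ.(λ.λ.1) 0) (λ.0))
  step 1: (λ.λ.0) ((λ.(λ.λ.1) 0) (λ.0)) ((λ.0) ((λ.(λ.λ.1) 0) (λ.0)))
  step 2: (λ.0) ((λ.0) ((λ.(λ.λ.1) 0) (λ.0)))
  step 3: (λ.0) ((λ.(λ.λ.1) 0) (λ.0))
  step 4: (λ.(λ.λ.1) 0) (λ.0)
  step 5: (λ.λ.1) (λ.0)
  step 6: λ.λ.0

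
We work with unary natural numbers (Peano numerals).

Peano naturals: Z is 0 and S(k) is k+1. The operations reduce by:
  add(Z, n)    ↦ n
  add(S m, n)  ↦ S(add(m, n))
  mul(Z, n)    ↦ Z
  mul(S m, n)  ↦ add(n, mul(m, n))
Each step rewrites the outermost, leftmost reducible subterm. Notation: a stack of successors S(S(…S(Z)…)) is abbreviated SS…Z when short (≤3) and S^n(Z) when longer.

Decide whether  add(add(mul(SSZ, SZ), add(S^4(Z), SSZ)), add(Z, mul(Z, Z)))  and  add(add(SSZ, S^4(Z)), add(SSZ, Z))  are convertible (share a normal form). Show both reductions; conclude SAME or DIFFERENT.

Term A:
  start: add(add(mul(SSZ, SZ), add(S^4(Z), SSZ)), add(Z, mul(Z, Z)))
  →1  add(add(add(SZ, mul(SZ, SZ)), add(S^4(Z), SSZ)), add(Z, mul(Z, Z)))
  →2  add(add(S(add(Z, mul(SZ, SZ))), add(S^4(Z), SSZ)), add(Z, mul(Z, Z)))
  →3  add(S(add(add(Z, mul(SZ, SZ)), add(S^4(Z), SSZ))), add(Z, mul(Z, Z)))
  →4  S(add(add(add(Z, mul(SZ, SZ)), add(S^4(Z), SSZ)), add(Z, mul(Z, Z))))
  →5  S(add(add(mul(SZ, SZ), add(S^4(Z), SSZ)), add(Z, mul(Z, Z))))
  →6  S(add(add(add(SZ, mul(Z, SZ)), add(S^4(Z), SSZ)), add(Z, mul(Z, Z))))
  →7  S(add(add(S(add(Z, mul(Z, SZ))), add(S^4(Z), SSZ)), add(Z, mul(Z, Z))))
  →8  S(add(S(add(add(Z, mul(Z, SZ)), add(S^4(Z), SSZ))), add(Z, mul(Z, Z))))
  →9  S(S(add(add(add(Z, mul(Z, SZ)), add(S^4(Z), SSZ)), add(Z, mul(Z, Z)))))
  →10  S(S(add(add(mul(Z, SZ), add(S^4(Z), SSZ)), add(Z, mul(Z, Z)))))
  →11  S(S(add(add(Z, add(S^4(Z), SSZ)), add(Z, mul(Z, Z)))))
  →12  S(S(add(add(S^4(Z), SSZ), add(Z, mul(Z, Z)))))
  →13  S(S(add(S(add(SSSZ, SSZ)), add(Z, mul(Z, Z)))))
  →14  S(S(S(add(add(SSSZ, SSZ), add(Z, mul(Z, Z))))))
  →15  S(S(S(add(S(add(SSZ, SSZ)), add(Z, mul(Z, Z))))))
  →16  S(S(S(S(add(add(SSZ, SSZ), add(Z, mul(Z, Z)))))))
  →17  S(S(S(S(add(S(add(SZ, SSZ)), add(Z, mul(Z, Z)))))))
  →18  S(S(S(S(S(add(add(SZ, SSZ), add(Z, mul(Z, Z))))))))
  →19  S(S(S(S(S(add(S(add(Z, SSZ)), add(Z, mul(Z, Z))))))))
  →20  S(S(S(S(S(S(add(add(Z, SSZ), add(Z, mul(Z, Z)))))))))
  →21  S(S(S(S(S(S(add(SSZ, add(Z, mul(Z, Z)))))))))
  →22  S(S(S(S(S(S(S(add(SZ, add(Z, mul(Z, Z))))))))))
  →23  S(S(S(S(S(S(S(S(add(Z, add(Z, mul(Z, Z)))))))))))
  →24  S(S(S(S(S(S(S(S(add(Z, mul(Z, Z))))))))))
  →25  S(S(S(S(S(S(S(S(mul(Z, Z)))))))))
  →26  S^8(Z)

Term B:
  start: add(add(SSZ, S^4(Z)), add(SSZ, Z))
  →1  add(S(add(SZ, S^4(Z))), add(SSZ, Z))
  →2  S(add(add(SZ, S^4(Z)), add(SSZ, Z)))
  →3  S(add(S(add(Z, S^4(Z))), add(SSZ, Z)))
  →4  S(S(add(add(Z, S^4(Z)), add(SSZ, Z))))
  →5  S(S(add(S^4(Z), add(SSZ, Z))))
  →6  S(S(S(add(SSSZ, add(SSZ, Z)))))
  →7  S(S(S(S(add(SSZ, add(SSZ, Z))))))
  →8  S(S(S(S(S(add(SZ, add(SSZ, Z)))))))
  →9  S(S(S(S(S(S(add(Z, add(SSZ, Z))))))))
  →10  S(S(S(S(S(S(add(SSZ, Z)))))))
  →11  S(S(S(S(S(S(S(add(SZ, Z))))))))
  →12  S(S(S(S(S(S(S(S(add(Z, Z)))))))))
  →13  S^8(Z)

Answer: SAME — A ⇓ S^8(Z), B ⇓ S^8(Z)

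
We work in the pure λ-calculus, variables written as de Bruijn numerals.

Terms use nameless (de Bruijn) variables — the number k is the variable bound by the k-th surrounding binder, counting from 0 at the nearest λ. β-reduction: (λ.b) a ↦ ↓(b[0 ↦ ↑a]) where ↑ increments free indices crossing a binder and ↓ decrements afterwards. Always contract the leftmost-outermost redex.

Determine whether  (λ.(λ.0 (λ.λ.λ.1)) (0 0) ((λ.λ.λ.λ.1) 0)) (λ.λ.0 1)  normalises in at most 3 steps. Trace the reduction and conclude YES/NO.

  start: (λ.(λ.0 (λ.λ.λ.1)) (0 0) ((λ.λ.λ.λ.1) 0)) (λ.λ.0 1)
  →1  (λ.0 (λ.λ.λ.1)) ((λ.λ.0 1) (λ.λ.0 1)) ((λ.λ.λ.λ.1) (λ.λ.0 1))
  →2  (λ.λ.0 1) (λ.λ.0 1) (λ.λ.λ.1) ((λ.λ.λ.λ.1) (λ.λ.0 1))
  →3  (λ.0 (λ.λ.0 1)) (λ.λ.λ.1) ((λ.λ.λ.λ.1) (λ.λ.0 1))

Answer: NO — after 3 steps the term is (λ.0 (λ.λ.0 1)) (λ.λ.λ.1) ((λ.λ.λ.λ.1) (λ.λ.0 1)), not yet normal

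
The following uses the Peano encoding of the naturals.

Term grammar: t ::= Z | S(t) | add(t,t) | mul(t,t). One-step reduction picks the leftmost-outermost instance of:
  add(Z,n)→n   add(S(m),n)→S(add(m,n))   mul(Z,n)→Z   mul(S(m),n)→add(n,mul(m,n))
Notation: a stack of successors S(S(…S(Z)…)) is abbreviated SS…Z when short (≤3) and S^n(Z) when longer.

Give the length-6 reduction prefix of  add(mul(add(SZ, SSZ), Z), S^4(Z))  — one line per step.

  start: add(mul(add(SZ, SSZ), Z), S^4(Z))
  →1  add(mul(S(add(Z, SSZ)), Z), S^4(Z))
  →2  add(add(Z, mul(add(Z, SSZ), Z)), S^4(Z))
  →3  add(mul(add(Z, SSZ), Z), S^4(Z))
  →4  add(mul(SSZ, Z), S^4(Z))
  →5  add(add(Z, mul(SZ, Z)), S^4(Z))
  →6  add(mul(SZ, Z), S^4(Z))

Answer: after 6 steps: add(mul(SZ, Z), S^4(Z))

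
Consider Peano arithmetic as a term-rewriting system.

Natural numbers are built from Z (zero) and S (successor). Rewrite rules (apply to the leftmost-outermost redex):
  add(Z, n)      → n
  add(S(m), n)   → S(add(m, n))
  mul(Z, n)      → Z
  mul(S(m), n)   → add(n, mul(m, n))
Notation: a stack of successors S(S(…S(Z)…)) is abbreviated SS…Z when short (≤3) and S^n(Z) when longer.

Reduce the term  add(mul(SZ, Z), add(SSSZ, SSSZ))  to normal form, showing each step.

  start: add(mul(SZ, Z), add(SSSZ, SSSZ))
  [1] add(add(Z, mul(Z, Z)), add(SSSZ, SSSZ))
  [2] add(mul(Z, Z), add(SSSZ, SSSZ))
  [3] add(Z, add(SSSZ, SSSZ))
  [4] add(SSSZ, SSSZ)
  [5] S(add(SSZ, SSSZ))
  [6] S(S(add(SZ, SSSZ)))
  [7] S(S(S(add(Z, SSSZ))))
  [8] S^6(Z)

Answer: normal form = S^6(Z)  (in 8 steps)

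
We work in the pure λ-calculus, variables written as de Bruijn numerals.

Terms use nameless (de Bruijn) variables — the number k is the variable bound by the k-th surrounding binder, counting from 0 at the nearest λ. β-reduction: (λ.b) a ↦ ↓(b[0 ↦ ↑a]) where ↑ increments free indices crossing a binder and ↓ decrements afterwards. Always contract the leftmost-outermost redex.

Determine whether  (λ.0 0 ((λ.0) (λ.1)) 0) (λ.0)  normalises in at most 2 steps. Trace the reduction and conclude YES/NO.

  start: (λ.0 0 ((λ.0) (λ.1)) 0) (λ.0)
  step 1: (λ.0) (λ.0) ((λ.0) (λ.λ.0)) (λ.0)
  step 2: (λ.0) ((λ.0) (λ.λ.0)) (λ.0)

Answer: NO — after 2 steps the term is (λ.0) ((λ.0) (λ.λ.0)) (λ.0), not yet normal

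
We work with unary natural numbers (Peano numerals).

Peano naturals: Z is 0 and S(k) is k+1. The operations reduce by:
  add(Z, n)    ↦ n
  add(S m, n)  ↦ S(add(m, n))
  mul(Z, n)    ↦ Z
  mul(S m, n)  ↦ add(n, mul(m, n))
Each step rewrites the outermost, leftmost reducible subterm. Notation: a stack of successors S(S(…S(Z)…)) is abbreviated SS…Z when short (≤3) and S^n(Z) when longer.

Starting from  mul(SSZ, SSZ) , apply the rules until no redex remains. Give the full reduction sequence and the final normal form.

  start: mul(SSZ, SSZ)
  step 1: add(SSZ, mul(SZ, SSZ))
  step 2: S(add(SZ, mul(SZ, SSZ)))
  step 3: S(S(add(Z, mul(SZ, SSZ))))
  step 4: S(S(mul(SZ, SSZ)))
  step 5: S(S(add(SSZ, mul(Z, SSZ))))
  step 6: S(S(S(add(SZ, mul(Z, SSZ)))))
  step 7: S(S(S(S(add(Z, mul(Z, SSZ))))))
  step 8: S(S(S(S(mul(Z, SSZ)))))
  step 9: S^4(Z)

Answer: normal form = S^4(Z)  (in 9 steps)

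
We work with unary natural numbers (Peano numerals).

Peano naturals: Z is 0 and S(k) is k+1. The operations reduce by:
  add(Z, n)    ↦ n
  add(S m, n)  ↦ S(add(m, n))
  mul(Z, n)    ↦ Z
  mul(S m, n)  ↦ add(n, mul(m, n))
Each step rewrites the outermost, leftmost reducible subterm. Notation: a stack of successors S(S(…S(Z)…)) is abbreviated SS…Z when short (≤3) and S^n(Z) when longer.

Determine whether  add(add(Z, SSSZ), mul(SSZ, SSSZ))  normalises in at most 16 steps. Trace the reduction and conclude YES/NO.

  start: add(add(Z, SSSZ), mul(SSZ, SSSZ))
  step 1: add(SSSZ, mul(SSZ, SSSZ))
  step 2: S(add(SSZ, mul(SSZ, SSSZ)))
  step 3: S(S(add(SZ, mul(SSZ, SSSZ))))
  step 4: S(S(S(add(Z, mul(SSZ, SSSZ)))))
  step 5: S(S(S(mul(SSZ, SSSZ))))
  step 6: S(S(S(add(SSSZ, mul(SZ, SSSZ)))))
  step 7: S(S(S(S(add(SSZ, mul(SZ, SSSZ))))))
  step 8: S(S(S(S(S(add(SZ, mul(SZ, SSSZ)))))))
  step 9: S(S(S(S(S(S(add(Z, mul(SZ, SSSZ))))))))
  step 10: S(S(S(S(S(S(mul(SZ, SSSZ)))))))
  step 11: S(S(S(S(S(S(add(SSSZ, mul(Z, SSSZ))))))))
  step 12: S(S(S(S(S(S(S(add(SSZ, mul(Z, SSSZ)))))))))
  step 13: S(S(S(S(S(S(S(S(add(SZ, mul(Z, SSSZ))))))))))
  step 14: S(S(S(S(S(S(S(S(S(add(Z, mul(Z, SSSZ)))))))))))
  step 15: S(S(S(S(S(S(S(S(S(mul(Z, SSSZ))))))))))
  step 16: S^9(Z)

Answer: YES — reaches normal form S^9(Z) in 16 ≤ 16 steps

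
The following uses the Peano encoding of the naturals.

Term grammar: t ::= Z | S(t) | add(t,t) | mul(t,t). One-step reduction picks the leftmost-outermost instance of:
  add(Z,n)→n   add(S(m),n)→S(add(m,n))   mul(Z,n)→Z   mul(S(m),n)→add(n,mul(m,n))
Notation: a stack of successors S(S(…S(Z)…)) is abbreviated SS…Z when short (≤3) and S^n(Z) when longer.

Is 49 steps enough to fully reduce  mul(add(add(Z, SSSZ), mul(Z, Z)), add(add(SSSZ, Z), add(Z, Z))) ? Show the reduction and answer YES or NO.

Answer: YES — reaches normal form S^9(Z) in 49 ≤ 49 steps

Reduction:
  start: mul(add(add(Z, SSSZ), mul(Z, Z)), add(add(SSSZ, Z), add(Z, Z)))
  [1] mul(add(SSSZ, mul(Z, Z)), add(add(SSSZ, Z), add(Z, Z)))
  [2] mul(S(add(SSZ, mul(Z, Z))), add(add(SSSZ, Z), add(Z, Z)))
  [3] add(add(add(SSSZ, Z), add(Z, Z)), mul(add(SSZ, mul(Z, Z)), add(add(SSSZ, Z), add(Z, Z))))
  [4] add(add(S(add(SSZ, Z)), add(Z, Z)), mul(add(SSZ, mul(Z, Z)), add(add(SSSZ, Z), add(Z, Z))))
  [5] add(S(add(add(SSZ, Z), add(Z, Z))), mul(add(SSZ, mul(Z, Z)), add(add(SSSZ, Z), add(Z, Z))))
  [6] S(add(add(add(SSZ, Z), add(Z, Z)), mul(add(SSZ, mul(Z, Z)), add(add(SSSZ, Z), add(Z, Z)))))
  [7] S(add(add(S(add(SZ, Z)), add(Z, Z)), mul(add(SSZ, mul(Z, Z)), add(add(SSSZ, Z), add(Z, Z)))))
  [8] S(add(S(add(add(SZ, Z), add(Z, Z))), mul(add(SSZ, mul(Z, Z)), add(add(SSSZ, Z), add(Z, Z)))))
  [9] S(S(add(add(add(SZ, Z), add(Z, Z)), mul(add(SSZ, mul(Z, Z)), add(add(SSSZ, Z), add(Z, Z))))))
  [10] S(S(add(add(S(add(Z, Z)), add(Z, Z)), mul(add(SSZ, mul(Z, Z)), add(add(SSSZ, Z), add(Z, Z))))))
  [11] S(S(add(S(add(add(Z, Z), add(Z, Z))), mul(add(SSZ, mul(Z, Z)), add(add(SSSZ, Z), add(Z, Z))))))
  [12] S(S(S(add(add(add(Z, Z), add(Z, Z)), mul(add(SSZ, mul(Z, Z)), add(add(SSSZ, Z), add(Z, Z)))))))
  [13] S(S(S(add(add(Z, add(Z, Z)), mul(add(SSZ, mul(Z, Z)), add(add(SSSZ, Z), add(Z, Z)))))))
  [14] S(S(S(add(add(Z, Z), mul(add(SSZ, mul(Z, Z)), add(add(SSSZ, Z), add(Z, Z)))))))
  [15] S(S(S(add(Z, mul(add(SSZ, mul(Z, Z)), add(add(SSSZ, Z), add(Z, Z)))))))
  [16] S(S(S(mul(add(SSZ, mul(Z, Z)), add(add(SSSZ, Z), add(Z, Z))))))
  [17] S(S(S(mul(S(add(SZ, mul(Z, Z))), add(add(SSSZ, Z), add(Z, Z))))))
  [18] S(S(S(add(add(add(SSSZ, Z), add(Z, Z)), mul(add(SZ, mul(Z, Z)), add(add(SSSZ, Z), add(Z, Z)))))))
  [19] S(S(S(add(add(S(add(SSZ, Z)), add(Z, Z)), mul(add(SZ, mul(Z, Z)), add(add(SSSZ, Z), add(Z, Z)))))))
  [20] S(S(S(add(S(add(add(SSZ, Z), add(Z, Z))), mul(add(SZ, mul(Z, Z)), add(add(SSSZ, Z), add(Z, Z)))))))
  [21] S(S(S(S(add(add(add(SSZ, Z), add(Z, Z)), mul(add(SZ, mul(Z, Z)), add(add(SSSZ, Z), add(Z, Z))))))))
  [22] S(S(S(S(add(add(S(add(SZ, Z)), add(Z, Z)), mul(add(SZ, mul(Z, Z)), add(add(SSSZ, Z), add(Z, Z))))))))
  [23] S(S(S(S(add(S(add(add(SZ, Z), add(Z, Z))), mul(add(SZ, mul(Z, Z)), add(add(SSSZ, Z), add(Z, Z))))))))
  [24] S(S(S(S(S(add(add(add(SZ, Z), add(Z, Z)), mul(add(SZ, mul(Z, Z)), add(add(SSSZ, Z), add(Z, Z)))))))))
  [25] S(S(S(S(S(add(add(S(add(Z, Z)), add(Z, Z)), mul(add(SZ, mul(Z, Z)), add(add(SSSZ, Z), add(Z, Z)))))))))
  [26] S(S(S(S(S(add(S(add(add(Z, Z), add(Z, Z))), mul(add(SZ, mul(Z, Z)), add(add(SSSZ, Z), add(Z, Z)))))))))
  [27] S(S(S(S(S(S(add(add(add(Z, Z), add(Z, Z)), mul(add(SZ, mul(Z, Z)), add(add(SSSZ, Z), add(Z, Z))))))))))
  [28] S(S(S(S(S(S(add(add(Z, add(Z, Z)), mul(add(SZ, mul(Z, Z)), add(add(SSSZ, Z), add(Z, Z))))))))))
  [29] S(S(S(S(S(S(add(add(Z, Z), mul(add(SZ, mul(Z, Z)), add(add(SSSZ, Z), add(Z, Z))))))))))
  [30] S(S(S(S(S(S(add(Z, mul(add(SZ, mul(Z, Z)), add(add(SSSZ, Z), add(Z, Z))))))))))
  [31] S(S(S(S(S(S(mul(add(SZ, mul(Z, Z)), add(add(SSSZ, Z), add(Z, Z)))))))))
  [32] S(S(S(S(S(S(mul(S(add(Z, mul(Z, Z))), add(add(SSSZ, Z), add(Z, Z)))))))))
  [33] S(S(S(S(S(S(add(add(add(SSSZ, Z), add(Z, Z)), mul(add(Z, mul(Z, Z)), add(add(SSSZ, Z), add(Z, Z))))))))))
  [34] S(S(S(S(S(S(add(add(S(add(SSZ, Z)), add(Z, Z)), mul(add(Z, mul(Z, Z)), add(add(SSSZ, Z), add(Z, Z))))))))))
  [35] S(S(S(S(S(S(add(S(add(add(SSZ, Z), add(Z, Z))), mul(add(Z, mul(Z, Z)), add(add(SSSZ, Z), add(Z, Z))))))))))
  [36] S(S(S(S(S(S(S(add(add(add(SSZ, Z), add(Z, Z)), mul(add(Z, mul(Z, Z)), add(add(SSSZ, Z), add(Z, Z)))))))))))
  [37] S(S(S(S(S(S(S(add(add(S(add(SZ, Z)), add(Z, Z)), mul(add(Z, mul(Z, Z)), add(add(SSSZ, Z), add(Z, Z)))))))))))
  [38] S(S(S(S(S(S(S(add(S(add(add(SZ, Z), add(Z, Z))), mul(add(Z, mul(Z, Z)), add(add(SSSZ, Z), add(Z, Z)))))))))))
  [39] S(S(S(S(S(S(S(S(add(add(add(SZ, Z), add(Z, Z)), mul(add(Z, mul(Z, Z)), add(add(SSSZ, Z), add(Z, Z))))))))))))
  [40] S(S(S(S(S(S(S(S(add(add(S(add(Z, Z)), add(Z, Z)), mul(add(Z, mul(Z, Z)), add(add(SSSZ, Z), add(Z, Z))))))))))))
  [41] S(S(S(S(S(S(S(S(add(S(add(add(Z, Z), add(Z, Z))), mul(add(Z, mul(Z, Z)), add(add(SSSZ, Z), add(Z, Z))))))))))))
  [42] S(S(S(S(S(S(S(S(S(add(add(add(Z, Z), add(Z, Z)), mul(add(Z, mul(Z, Z)), add(add(SSSZ, Z), add(Z, Z)))))))))))))
  [43] S(S(S(S(S(S(S(S(S(add(add(Z, add(Z, Z)), mul(add(Z, mul(Z, Z)), add(add(SSSZ, Z), add(Z, Z)))))))))))))
  [44] S(S(S(S(S(S(S(S(S(add(add(Z, Z), mul(add(Z, mul(Z, Z)), add(add(SSSZ, Z), add(Z, Z)))))))))))))
  [45] S(S(S(S(S(S(S(S(S(add(Z, mul(add(Z, mul(Z, Z)), add(add(SSSZ, Z), add(Z, Z)))))))))))))
  [46] S(S(S(S(S(S(S(S(S(mul(add(Z, mul(Z, Z)), add(add(SSSZ, Z), add(Z, Z))))))))))))
  [47] S(S(S(S(S(S(S(S(S(mul(mul(Z, Z), add(add(SSSZ, Z), add(Z, Z))))))))))))
  [48] S(S(S(S(S(S(S(S(S(mul(Z, add(add(SSSZ, Z), add(Z, Z))))))))))))
  [49] S^9(Z)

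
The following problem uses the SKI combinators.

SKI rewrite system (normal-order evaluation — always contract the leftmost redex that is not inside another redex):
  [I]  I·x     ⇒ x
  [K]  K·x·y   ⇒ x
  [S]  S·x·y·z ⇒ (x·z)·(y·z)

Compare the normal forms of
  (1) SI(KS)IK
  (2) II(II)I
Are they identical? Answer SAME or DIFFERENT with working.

Term A:
  start: SI(KS)IK
  →1  II(KSI)K
  →2  I(KSI)K
  →3  KSIK
  →4  SK

Term B:
  start: II(II)I
  →1  I(II)I
  →2  III
  →3  II
  →4  I

Answer: DIFFERENT — A ⇓ SK, B ⇓ I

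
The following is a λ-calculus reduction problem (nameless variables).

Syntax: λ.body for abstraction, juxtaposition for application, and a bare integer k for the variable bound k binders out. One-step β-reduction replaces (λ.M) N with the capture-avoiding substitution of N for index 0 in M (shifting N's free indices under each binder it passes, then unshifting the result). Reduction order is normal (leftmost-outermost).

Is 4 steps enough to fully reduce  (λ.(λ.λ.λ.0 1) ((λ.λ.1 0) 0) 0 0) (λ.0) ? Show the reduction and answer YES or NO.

Answer: NO — after 4 steps the term is (λ.0) (λ.0), not yet normal

Reduction:
  start: (λ.(λ.λ.λ.0 1) ((λ.λ.1 0) 0) 0 0) (λ.0)
  [1] (λ.λ.λ.0 1) ((λ.λ.1 0) (λ.0)) (λ.0) (λ.0)
  [2] (λ.λ.0 1) (λ.0) (λ.0)
  [3] (λ.0 (λ.0)) (λ.0)
  [4] (λ.0) (λ.0)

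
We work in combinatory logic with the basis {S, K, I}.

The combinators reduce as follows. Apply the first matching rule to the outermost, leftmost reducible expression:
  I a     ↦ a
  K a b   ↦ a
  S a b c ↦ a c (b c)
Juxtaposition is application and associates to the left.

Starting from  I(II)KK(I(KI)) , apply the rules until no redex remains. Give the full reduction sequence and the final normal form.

  start: I(II)KK(I(KI))
  →1  IIKK(I(KI))
  →2  IKK(I(KI))
  →3  KK(I(KI))
  →4  K

Answer: normal form = K  (in 4 steps)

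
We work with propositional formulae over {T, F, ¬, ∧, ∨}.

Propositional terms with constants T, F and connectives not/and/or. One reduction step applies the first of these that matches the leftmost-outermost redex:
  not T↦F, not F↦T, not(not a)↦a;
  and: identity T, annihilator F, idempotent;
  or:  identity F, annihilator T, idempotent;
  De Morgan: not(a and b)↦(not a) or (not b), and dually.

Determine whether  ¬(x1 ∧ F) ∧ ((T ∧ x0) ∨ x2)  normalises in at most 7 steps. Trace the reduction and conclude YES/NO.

Answer: YES — reaches normal form x0 ∨ x2 in 5 ≤ 7 steps

Reduction:
  start: ¬(x1 ∧ F) ∧ ((T ∧ x0) ∨ x2)
  →1  (¬x1 ∨ ¬F) ∧ ((T ∧ x0) ∨ x2)
  →2  (¬x1 ∨ T) ∧ ((T ∧ x0) ∨ x2)
  →3  T ∧ ((T ∧ x0) ∨ x2)
  →4  (T ∧ x0) ∨ x2
  →5  x0 ∨ x2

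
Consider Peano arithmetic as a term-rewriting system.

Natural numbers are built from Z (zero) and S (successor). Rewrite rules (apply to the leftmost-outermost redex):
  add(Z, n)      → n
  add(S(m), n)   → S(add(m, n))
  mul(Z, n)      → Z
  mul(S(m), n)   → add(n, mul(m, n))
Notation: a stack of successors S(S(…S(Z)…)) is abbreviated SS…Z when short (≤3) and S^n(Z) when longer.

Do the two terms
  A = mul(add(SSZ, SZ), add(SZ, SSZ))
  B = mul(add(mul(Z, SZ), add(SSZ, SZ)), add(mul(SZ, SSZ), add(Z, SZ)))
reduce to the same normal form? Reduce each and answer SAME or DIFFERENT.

Term A:
  start: mul(add(SSZ, SZ), add(SZ, SSZ))
  →1  mul(S(add(SZ, SZ)), add(SZ, SSZ))
  →2  add(add(SZ, SSZ), mul(add(SZ, SZ), add(SZ, SSZ)))
  →3  add(S(add(Z, SSZ)), mul(add(SZ, SZ), add(SZ, SSZ)))
  →4  S(add(add(Z, SSZ), mul(add(SZ, SZ), add(SZ, SSZ))))
  →5  S(add(SSZ, mul(add(SZ, SZ), add(SZ, SSZ))))
  →6  S(S(add(SZ, mul(add(SZ, SZ), add(SZ, SSZ)))))
  →7  S(S(S(add(Z, mul(add(SZ, SZ), add(SZ, SSZ))))))
  →8  S(S(S(mul(add(SZ, SZ), add(SZ, SSZ)))))
  →9  S(S(S(mul(S(add(Z, SZ)), add(SZ, SSZ)))))
  →10  S(S(S(add(add(SZ, SSZ), mul(add(Z, SZ), add(SZ, SSZ))))))
  →11  S(S(S(add(S(add(Z, SSZ)), mul(add(Z, SZ), add(SZ, SSZ))))))
  →12  S(S(S(S(add(add(Z, SSZ), mul(add(Z, SZ), add(SZ, SSZ)))))))
  →13  S(S(S(S(add(SSZ, mul(add(Z, SZ), add(SZ, SSZ)))))))
  →14  S(S(S(S(S(add(SZ, mul(add(Z, SZ), add(SZ, SSZ))))))))
  →15  S(S(S(S(S(S(add(Z, mul(add(Z, SZ), add(SZ, SSZ)))))))))
  →16  S(S(S(S(S(S(mul(add(Z, SZ), add(SZ, SSZ))))))))
  →17  S(S(S(S(S(S(mul(SZ, add(SZ, SSZ))))))))
  →18  S(S(S(S(S(S(add(add(SZ, SSZ), mul(Z, add(SZ, SSZ)))))))))
  →19  S(S(S(S(S(S(add(S(add(Z, SSZ)), mul(Z, add(SZ, SSZ)))))))))
  →20  S(S(S(S(S(S(S(add(add(Z, SSZ), mul(Z, add(SZ, SSZ))))))))))
  →21  S(S(S(S(S(S(S(add(SSZ, mul(Z, add(SZ, SSZ))))))))))
  →22  S(S(S(S(S(S(S(S(add(SZ, mul(Z, add(SZ, SSZ)))))))))))
  →23  S(S(S(S(S(S(S(S(S(add(Z, mul(Z, add(SZ, SSZ))))))))))))
  →24  S(S(S(S(S(S(S(S(S(mul(Z, add(SZ, SSZ)))))))))))
  →25  S^9(Z)

Term B:
  start: mul(add(mul(Z, SZ), add(SSZ, SZ)), add(mul(SZ, SSZ), add(Z, SZ)))
  →1  mul(add(Z, add(SSZ, SZ)), add(mul(SZ, SSZ), add(Z, SZ)))
  →2  mul(add(SSZ, SZ), add(mul(SZ, SSZ), add(Z, SZ)))
  →3  mul(S(add(SZ, SZ)), add(mul(SZ, SSZ), add(Z, SZ)))
  →4  add(add(mul(SZ, SSZ), add(Z, SZ)), mul(add(SZ, SZ), add(mul(SZ, SSZ), add(Z, SZ))))
  →5  add(add(add(SSZ, mul(Z, SSZ)), add(Z, SZ)), mul(add(SZ, SZ), add(mul(SZ, SSZ), add(Z, SZ))))
  →6  add(add(S(add(SZ, mul(Z, SSZ))), add(Z, SZ)), mul(add(SZ, SZ), add(mul(SZ, SSZ), add(Z, SZ))))
  →7  add(S(add(add(SZ, mul(Z, SSZ)), add(Z, SZ))), mul(add(SZ, SZ), add(mul(SZ, SSZ), add(Z, SZ))))
  →8  S(add(add(add(SZ, mul(Z, SSZ)), add(Z, SZ)), mul(add(SZ, SZ), add(mul(SZ, SSZ), add(Z, SZ)))))
  →9  S(add(add(S(add(Z, mul(Z, SSZ))), add(Z, SZ)), mul(add(SZ, SZ), add(mul(SZ, SSZ), add(Z, SZ)))))
  →10  S(add(S(add(add(Z, mul(Z, SSZ)), add(Z, SZ))), mul(add(SZ, SZ), add(mul(SZ, SSZ), add(Z, SZ)))))
  →11  S(S(add(add(add(Z, mul(Z, SSZ)), add(Z, SZ)), mul(add(SZ, SZ), add(mul(SZ, SSZ), add(Z, SZ))))))
  →12  S(S(add(add(mul(Z, SSZ), add(Z, SZ)), mul(add(SZ, SZ), add(mul(SZ, SSZ), add(Z, SZ))))))
  →13  S(S(add(add(Z, add(Z, SZ)), mul(add(SZ, SZ), add(mul(SZ, SSZ), add(Z, SZ))))))
  →14  S(S(add(add(Z, SZ), mul(add(SZ, SZ), add(mul(SZ, SSZ), add(Z, SZ))))))
  →15  S(S(add(SZ, mul(add(SZ, SZ), add(mul(SZ, SSZ), add(Z, SZ))))))
  →16  S(S(S(add(Z, mul(add(SZ, SZ), add(mul(SZ, SSZ), add(Z, SZ)))))))
  →17  S(S(S(mul(add(SZ, SZ), add(mul(SZ, SSZ), add(Z, SZ))))))
  →18  S(S(S(mul(S(add(Z, SZ)), add(mul(SZ, SSZ), add(Z, SZ))))))
  →19  S(S(S(add(add(mul(SZ, SSZ), add(Z, SZ)), mul(add(Z, SZ), add(mul(SZ, SSZ), add(Z, SZ)))))))
  →20  S(S(S(add(add(add(SSZ, mul(Z, SSZ)), add(Z, SZ)), mul(add(Z, SZ), add(mul(SZ, SSZ), add(Z, SZ)))))))
  →21  S(S(S(add(add(S(add(SZ, mul(Z, SSZ))), add(Z, SZ)), mul(add(Z, SZ), add(mul(SZ, SSZ), add(Z, SZ)))))))
  →22  S(S(S(add(S(add(add(SZ, mul(Z, SSZ)), add(Z, SZ))), mul(add(Z, SZ), add(mul(SZ, SSZ), add(Z, SZ)))))))
  →23  S(S(S(S(add(add(add(SZ, mul(Z, SSZ)), add(Z, SZ)), mul(add(Z, SZ), add(mul(SZ, SSZ), add(Z, SZ))))))))
  →24  S(S(S(S(add(add(S(add(Z, mul(Z, SSZ))), add(Z, SZ)), mul(add(Z, SZ), add(mul(SZ, SSZ), add(Z, SZ))))))))
  →25  S(S(S(S(add(S(add(add(Z, mul(Z, SSZ)), add(Z, SZ))), mul(add(Z, SZ), add(mul(SZ, SSZ), add(Z, SZ))))))))
  →26  S(S(S(S(S(add(add(add(Z, mul(Z, SSZ)), add(Z, SZ)), mul(add(Z, SZ), add(mul(SZ, SSZ), add(Z, SZ)))))))))
  →27  S(S(S(S(S(add(add(mul(Z, SSZ), add(Z, SZ)), mul(add(Z, SZ), add(mul(SZ, SSZ), add(Z, SZ)))))))))
  →28  S(S(S(S(S(add(add(Z, add(Z, SZ)), mul(add(Z, SZ), add(mul(SZ, SSZ), add(Z, SZ)))))))))
  →29  S(S(S(S(S(add(add(Z, SZ), mul(add(Z, SZ), add(mul(SZ, SSZ), add(Z, SZ)))))))))
  →30  S(S(S(S(S(add(SZ, mul(add(Z, SZ), add(mul(SZ, SSZ), add(Z, SZ)))))))))
  →31  S(S(S(S(S(S(add(Z, mul(add(Z, SZ), add(mul(SZ, SSZ), add(Z, SZ))))))))))
  →32  S(S(S(S(S(S(mul(add(Z, SZ), add(mul(SZ, SSZ), add(Z, SZ)))))))))
  →33  S(S(S(S(S(S(mul(SZ, add(mul(SZ, SSZ), add(Z, SZ)))))))))
  →34  S(S(S(S(S(S(add(add(mul(SZ, SSZ), add(Z, SZ)), mul(Z, add(mul(SZ, SSZ), add(Z, SZ))))))))))
  →35  S(S(S(S(S(S(add(add(add(SSZ, mul(Z, SSZ)), add(Z, SZ)), mul(Z, add(mul(SZ, SSZ), add(Z, SZ))))))))))
  →36  S(S(S(S(S(S(add(add(S(add(SZ, mul(Z, SSZ))), add(Z, SZ)), mul(Z, add(mul(SZ, SSZ), add(Z, SZ))))))))))
  →37  S(S(S(S(S(S(add(S(add(add(SZ, mul(Z, SSZ)), add(Z, SZ))), mul(Z, add(mul(SZ, SSZ), add(Z, SZ))))))))))
  →38  S(S(S(S(S(S(S(add(add(add(SZ, mul(Z, SSZ)), add(Z, SZ)), mul(Z, add(mul(SZ, SSZ), add(Z, SZ)))))))))))
  →39  S(S(S(S(S(S(S(add(add(S(add(Z, mul(Z, SSZ))), add(Z, SZ)), mul(Z, add(mul(SZ, SSZ), add(Z, SZ)))))))))))
  →40  S(S(S(S(S(S(S(add(S(add(add(Z, mul(Z, SSZ)), add(Z, SZ))), mul(Z, add(mul(SZ, SSZ), add(Z, SZ)))))))))))
  →41  S(S(S(S(S(S(S(S(add(add(add(Z, mul(Z, SSZ)), add(Z, SZ)), mul(Z, add(mul(SZ, SSZ), add(Z, SZ))))))))))))
  →42  S(S(S(S(S(S(S(S(add(add(mul(Z, SSZ), add(Z, SZ)), mul(Z, add(mul(SZ, SSZ), add(Z, SZ))))))))))))
  →43  S(S(S(S(S(S(S(S(add(add(Z, add(Z, SZ)), mul(Z, add(mul(SZ, SSZ), add(Z, SZ))))))))))))
  →44  S(S(S(S(S(S(S(S(add(add(Z, SZ), mul(Z, add(mul(SZ, SSZ), add(Z, SZ))))))))))))
  →45  S(S(S(S(S(S(S(S(add(SZ, mul(Z, add(mul(SZ, SSZ), add(Z, SZ))))))))))))
  →46  S(S(S(S(S(S(S(S(S(add(Z, mul(Z, add(mul(SZ, SSZ), add(Z, SZ)))))))))))))
  →47  S(S(S(S(S(S(S(S(S(mul(Z, add(mul(SZ, SSZ), add(Z, SZ))))))))))))
  →48  S^9(Z)

Answer: SAME — A ⇓ S^9(Z), B ⇓ S^9(Z)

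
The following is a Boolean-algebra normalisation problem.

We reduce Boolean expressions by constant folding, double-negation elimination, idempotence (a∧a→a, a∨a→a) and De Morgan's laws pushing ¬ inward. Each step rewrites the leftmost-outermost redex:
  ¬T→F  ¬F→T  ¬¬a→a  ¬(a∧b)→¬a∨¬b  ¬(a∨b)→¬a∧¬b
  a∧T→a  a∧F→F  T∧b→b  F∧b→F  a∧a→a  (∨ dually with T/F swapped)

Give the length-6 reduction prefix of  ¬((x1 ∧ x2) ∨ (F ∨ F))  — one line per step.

  start: ¬((x1 ∧ x2) ∨ (F ∨ F))
  [1] ¬(x1 ∧ x2) ∧ ¬(F ∨ F)
  [2] (¬x1 ∨ ¬x2) ∧ ¬(F ∨ F)
  [3] (¬x1 ∨ ¬x2) ∧ (¬F ∧ ¬F)
  [4] (¬x1 ∨ ¬x2) ∧ ¬F
  [5] (¬x1 ∨ ¬x2) ∧ T
  [6] ¬x1 ∨ ¬x2

Answer: after 6 steps: ¬x1 ∨ ¬x2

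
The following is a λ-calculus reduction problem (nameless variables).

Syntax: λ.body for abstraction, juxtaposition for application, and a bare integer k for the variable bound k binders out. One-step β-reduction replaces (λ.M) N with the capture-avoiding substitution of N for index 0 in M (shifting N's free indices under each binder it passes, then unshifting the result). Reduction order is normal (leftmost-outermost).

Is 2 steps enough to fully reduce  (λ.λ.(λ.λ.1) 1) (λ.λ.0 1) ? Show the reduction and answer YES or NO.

  start: (λ.λ.(λ.λ.1) 1) (λ.λ.0 1)
  step 1: λ.(λ.λ.1) (λ.λ.0 1)
  step 2: λ.λ.λ.λ.0 1

Answer: YES — reaches normal form λ.λ.λ.λ.0 1 in 2 ≤ 2 steps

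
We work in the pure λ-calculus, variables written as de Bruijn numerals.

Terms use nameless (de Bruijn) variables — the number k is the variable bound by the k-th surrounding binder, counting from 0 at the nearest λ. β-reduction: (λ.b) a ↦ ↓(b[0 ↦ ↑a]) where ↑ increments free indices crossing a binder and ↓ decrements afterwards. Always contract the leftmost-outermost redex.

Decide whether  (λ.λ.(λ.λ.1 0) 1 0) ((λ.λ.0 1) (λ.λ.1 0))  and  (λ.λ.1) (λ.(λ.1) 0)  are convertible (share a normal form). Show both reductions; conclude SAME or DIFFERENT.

Term A:
  start: (λ.λ.(λ.λ.1 0) 1 0) ((λ.λ.0 1) (λ.λ.1 0))
  step 1: λ.(λ.λ.1 0) ((λ.λ.0 1) (λ.λ.1 0)) 0
  step 2: λ.(λ.(λ.λ.0 1) (λ.λ.1 0) 0) 0
  step 3: λ.(λ.λ.0 1) (λ.λ.1 0) 0
  step 4: λ.(λ.0 (λ.λ.1 0)) 0
  step 5: λ.0 (λ.λ.1 0)

Term B:
  start: (λ.λ.1) (λ.(λ.1) 0)
  step 1: λ.λ.(λ.1) 0
  step 2: λ.λ.0

Answer: DIFFERENT — A ⇓ λ.0 (λ.λ.1 0), B ⇓ λ.λ.0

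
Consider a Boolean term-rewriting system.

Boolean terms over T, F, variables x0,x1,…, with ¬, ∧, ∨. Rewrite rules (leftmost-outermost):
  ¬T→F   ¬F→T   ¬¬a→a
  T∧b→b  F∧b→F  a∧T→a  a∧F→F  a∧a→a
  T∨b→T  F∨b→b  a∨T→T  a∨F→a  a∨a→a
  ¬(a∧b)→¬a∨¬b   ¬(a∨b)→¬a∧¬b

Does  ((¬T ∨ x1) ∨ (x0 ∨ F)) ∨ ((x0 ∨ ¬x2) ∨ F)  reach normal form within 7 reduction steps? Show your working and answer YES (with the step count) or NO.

  start: ((¬T ∨ x1) ∨ (x0 ∨ F)) ∨ ((x0 ∨ ¬x2) ∨ F)
  →1  ((F ∨ x1) ∨ (x0 ∨ F)) ∨ ((x0 ∨ ¬x2) ∨ F)
  →2  (x1 ∨ (x0 ∨ F)) ∨ ((x0 ∨ ¬x2) ∨ F)
  →3  (x1 ∨ x0) ∨ ((x0 ∨ ¬x2) ∨ F)
  →4  (x1 ∨ x0) ∨ (x0 ∨ ¬x2)

Answer: YES — reaches normal form (x1 ∨ x0) ∨ (x0 ∨ ¬x2) in 4 ≤ 7 steps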